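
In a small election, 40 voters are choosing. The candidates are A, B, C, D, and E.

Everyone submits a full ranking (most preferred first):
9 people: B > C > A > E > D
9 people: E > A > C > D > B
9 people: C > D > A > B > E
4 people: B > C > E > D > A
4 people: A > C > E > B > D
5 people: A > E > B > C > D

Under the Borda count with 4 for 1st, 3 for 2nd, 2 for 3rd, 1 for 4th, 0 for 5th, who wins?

C

A: 9×2 + 9×3 + 9×2 + 4×0 + 4×4 + 5×4 = 99
B: 9×4 + 9×0 + 9×1 + 4×4 + 4×1 + 5×2 = 75
C: 9×3 + 9×2 + 9×4 + 4×3 + 4×3 + 5×1 = 110
D: 9×0 + 9×1 + 9×3 + 4×1 + 4×0 + 5×0 = 40
E: 9×1 + 9×4 + 9×0 + 4×2 + 4×2 + 5×3 = 76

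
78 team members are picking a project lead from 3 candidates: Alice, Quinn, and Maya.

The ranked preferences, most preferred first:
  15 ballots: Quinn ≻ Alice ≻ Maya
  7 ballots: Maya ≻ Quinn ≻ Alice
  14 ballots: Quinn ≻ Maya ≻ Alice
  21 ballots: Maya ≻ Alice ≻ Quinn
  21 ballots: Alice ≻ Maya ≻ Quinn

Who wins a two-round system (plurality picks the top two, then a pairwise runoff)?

Maya

Round 1 first-place votes: Alice 21, Quinn 29, Maya 28. Quinn and Maya advance.
Runoff: Quinn is ranked above Maya on 29 ballots, Maya above Quinn on 49.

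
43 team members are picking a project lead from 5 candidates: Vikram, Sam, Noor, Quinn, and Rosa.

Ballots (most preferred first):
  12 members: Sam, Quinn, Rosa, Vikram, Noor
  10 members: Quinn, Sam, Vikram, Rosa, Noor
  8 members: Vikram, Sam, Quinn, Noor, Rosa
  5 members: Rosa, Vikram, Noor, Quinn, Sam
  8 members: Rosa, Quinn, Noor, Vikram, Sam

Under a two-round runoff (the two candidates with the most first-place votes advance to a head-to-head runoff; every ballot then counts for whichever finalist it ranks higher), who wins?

Round 1 first-place votes: Vikram 8, Sam 12, Noor 0, Quinn 10, Rosa 13. Rosa and Sam advance.
Runoff: Rosa is ranked above Sam on 13 ballots, Sam above Rosa on 30.

Sam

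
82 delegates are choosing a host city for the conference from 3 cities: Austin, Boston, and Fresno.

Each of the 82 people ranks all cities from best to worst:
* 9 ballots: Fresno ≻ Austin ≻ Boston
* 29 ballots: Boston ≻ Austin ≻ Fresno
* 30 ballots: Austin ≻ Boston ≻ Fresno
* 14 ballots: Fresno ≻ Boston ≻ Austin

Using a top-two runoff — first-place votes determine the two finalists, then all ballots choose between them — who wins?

Boston

Round 1 first-place votes: Austin 30, Boston 29, Fresno 23. Austin and Boston advance.
Runoff: Austin is ranked above Boston on 39 ballots, Boston above Austin on 43.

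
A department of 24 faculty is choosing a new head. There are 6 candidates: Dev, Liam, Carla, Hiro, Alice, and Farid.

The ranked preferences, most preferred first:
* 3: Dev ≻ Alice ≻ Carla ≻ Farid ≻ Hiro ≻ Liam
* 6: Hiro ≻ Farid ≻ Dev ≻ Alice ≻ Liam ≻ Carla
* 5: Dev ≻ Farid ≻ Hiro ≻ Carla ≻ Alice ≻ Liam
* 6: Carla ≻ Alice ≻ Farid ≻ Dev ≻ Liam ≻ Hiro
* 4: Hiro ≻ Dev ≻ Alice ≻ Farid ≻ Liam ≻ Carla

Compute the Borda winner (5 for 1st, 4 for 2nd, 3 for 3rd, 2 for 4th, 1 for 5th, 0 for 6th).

Dev: 3×5 + 6×3 + 5×5 + 6×2 + 4×4 = 86
Liam: 3×0 + 6×1 + 5×0 + 6×1 + 4×1 = 16
Carla: 3×3 + 6×0 + 5×2 + 6×5 + 4×0 = 49
Hiro: 3×1 + 6×5 + 5×3 + 6×0 + 4×5 = 68
Alice: 3×4 + 6×2 + 5×1 + 6×4 + 4×3 = 65
Farid: 3×2 + 6×4 + 5×4 + 6×3 + 4×2 = 76

Dev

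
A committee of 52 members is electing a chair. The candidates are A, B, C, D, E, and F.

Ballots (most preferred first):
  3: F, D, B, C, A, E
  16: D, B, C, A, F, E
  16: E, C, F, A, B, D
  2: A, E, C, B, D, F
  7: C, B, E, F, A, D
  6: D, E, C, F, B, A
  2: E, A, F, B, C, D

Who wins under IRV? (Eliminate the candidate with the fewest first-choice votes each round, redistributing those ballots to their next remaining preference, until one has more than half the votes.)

Round 1: A 2, B 0, C 7, D 22, E 18, F 3. B eliminated.
Round 2: A 2, C 7, D 22, E 18, F 3. A eliminated.
Round 3: C 7, D 22, E 20, F 3. F eliminated.
Round 4: C 7, D 25, E 20. C eliminated.
Round 5: D 25, E 27. E has a majority (≥27).

E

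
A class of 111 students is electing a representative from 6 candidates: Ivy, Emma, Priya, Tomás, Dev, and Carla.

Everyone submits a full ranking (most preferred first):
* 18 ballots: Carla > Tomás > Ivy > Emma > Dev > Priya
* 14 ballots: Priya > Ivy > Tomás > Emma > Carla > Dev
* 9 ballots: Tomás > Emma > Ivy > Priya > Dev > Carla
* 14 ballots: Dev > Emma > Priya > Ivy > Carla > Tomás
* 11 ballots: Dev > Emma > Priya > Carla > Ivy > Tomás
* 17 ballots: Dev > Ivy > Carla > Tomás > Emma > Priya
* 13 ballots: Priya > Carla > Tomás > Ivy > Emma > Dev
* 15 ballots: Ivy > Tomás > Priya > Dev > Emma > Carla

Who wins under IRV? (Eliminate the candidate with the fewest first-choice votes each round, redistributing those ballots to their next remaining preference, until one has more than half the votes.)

Round 1: Ivy 15, Emma 0, Priya 27, Tomás 9, Dev 42, Carla 18. Emma eliminated.
Round 2: Ivy 15, Priya 27, Tomás 9, Dev 42, Carla 18. Tomás eliminated.
Round 3: Ivy 24, Priya 27, Dev 42, Carla 18. Carla eliminated.
Round 4: Ivy 42, Priya 27, Dev 42. Priya eliminated.
Round 5: Ivy 69, Dev 42. Ivy has a majority (≥56).

Ivy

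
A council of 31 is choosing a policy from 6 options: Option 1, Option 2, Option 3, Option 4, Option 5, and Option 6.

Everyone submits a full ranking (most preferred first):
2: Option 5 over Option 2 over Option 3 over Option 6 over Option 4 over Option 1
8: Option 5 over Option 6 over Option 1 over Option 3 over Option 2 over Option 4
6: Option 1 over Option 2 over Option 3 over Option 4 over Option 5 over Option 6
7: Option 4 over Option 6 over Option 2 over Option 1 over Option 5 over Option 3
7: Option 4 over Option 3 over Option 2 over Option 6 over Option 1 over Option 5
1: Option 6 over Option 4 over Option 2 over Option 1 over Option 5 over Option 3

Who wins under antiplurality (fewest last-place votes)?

Option 2

Last-place votes: Option 1 2, Option 2 0, Option 3 8, Option 4 8, Option 5 7, Option 6 6.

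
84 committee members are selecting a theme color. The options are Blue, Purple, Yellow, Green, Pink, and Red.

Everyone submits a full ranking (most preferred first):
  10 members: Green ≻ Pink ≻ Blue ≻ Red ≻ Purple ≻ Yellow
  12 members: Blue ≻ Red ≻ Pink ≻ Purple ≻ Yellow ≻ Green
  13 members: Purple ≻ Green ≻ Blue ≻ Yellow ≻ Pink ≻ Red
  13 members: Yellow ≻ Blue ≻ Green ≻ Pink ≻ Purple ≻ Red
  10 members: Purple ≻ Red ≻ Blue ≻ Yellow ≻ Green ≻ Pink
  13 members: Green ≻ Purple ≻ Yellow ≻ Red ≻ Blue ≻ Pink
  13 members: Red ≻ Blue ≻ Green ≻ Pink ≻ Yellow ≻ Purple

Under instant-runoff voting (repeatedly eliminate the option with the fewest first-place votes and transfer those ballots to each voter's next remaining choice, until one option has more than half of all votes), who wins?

Green

Round 1: Blue 12, Purple 23, Yellow 13, Green 23, Pink 0, Red 13. Pink eliminated.
Round 2: Blue 12, Purple 23, Yellow 13, Green 23, Red 13. Blue eliminated.
Round 3: Purple 23, Yellow 13, Green 23, Red 25. Yellow eliminated.
Round 4: Purple 23, Green 36, Red 25. Purple eliminated.
Round 5: Green 49, Red 35. Green has a majority (≥43).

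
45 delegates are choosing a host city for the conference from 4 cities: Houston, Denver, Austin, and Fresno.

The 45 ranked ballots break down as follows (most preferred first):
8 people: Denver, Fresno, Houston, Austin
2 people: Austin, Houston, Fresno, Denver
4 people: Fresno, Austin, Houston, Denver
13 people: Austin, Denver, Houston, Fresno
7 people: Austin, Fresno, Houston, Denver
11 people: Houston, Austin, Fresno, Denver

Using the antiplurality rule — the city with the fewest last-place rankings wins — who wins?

Last-place votes: Houston 0, Denver 24, Austin 8, Fresno 13.

Houston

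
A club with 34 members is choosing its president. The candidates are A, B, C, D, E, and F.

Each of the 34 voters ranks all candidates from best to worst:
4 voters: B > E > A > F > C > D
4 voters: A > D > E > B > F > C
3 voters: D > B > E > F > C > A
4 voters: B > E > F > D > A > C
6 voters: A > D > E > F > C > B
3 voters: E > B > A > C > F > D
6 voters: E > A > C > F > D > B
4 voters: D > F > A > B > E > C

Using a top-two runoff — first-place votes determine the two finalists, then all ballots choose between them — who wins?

Round 1 first-place votes: A 10, B 8, C 0, D 7, E 9, F 0. A and E advance.
Runoff: A is ranked above E on 14 ballots, E above A on 20.

E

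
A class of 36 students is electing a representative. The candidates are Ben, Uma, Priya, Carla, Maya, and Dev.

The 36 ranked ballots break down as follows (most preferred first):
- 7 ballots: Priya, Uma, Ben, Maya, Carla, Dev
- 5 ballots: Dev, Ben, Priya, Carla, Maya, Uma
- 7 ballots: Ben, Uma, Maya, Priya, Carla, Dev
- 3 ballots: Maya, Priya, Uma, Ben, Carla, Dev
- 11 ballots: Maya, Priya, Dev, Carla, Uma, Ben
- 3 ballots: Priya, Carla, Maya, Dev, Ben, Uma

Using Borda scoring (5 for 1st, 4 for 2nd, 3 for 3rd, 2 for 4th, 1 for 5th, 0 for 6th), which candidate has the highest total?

Ben: 7×3 + 5×4 + 7×5 + 3×2 + 11×0 + 3×1 = 85
Uma: 7×4 + 5×0 + 7×4 + 3×3 + 11×1 + 3×0 = 76
Priya: 7×5 + 5×3 + 7×2 + 3×4 + 11×4 + 3×5 = 135
Carla: 7×1 + 5×2 + 7×1 + 3×1 + 11×2 + 3×4 = 61
Maya: 7×2 + 5×1 + 7×3 + 3×5 + 11×5 + 3×3 = 119
Dev: 7×0 + 5×5 + 7×0 + 3×0 + 11×3 + 3×2 = 64

Priya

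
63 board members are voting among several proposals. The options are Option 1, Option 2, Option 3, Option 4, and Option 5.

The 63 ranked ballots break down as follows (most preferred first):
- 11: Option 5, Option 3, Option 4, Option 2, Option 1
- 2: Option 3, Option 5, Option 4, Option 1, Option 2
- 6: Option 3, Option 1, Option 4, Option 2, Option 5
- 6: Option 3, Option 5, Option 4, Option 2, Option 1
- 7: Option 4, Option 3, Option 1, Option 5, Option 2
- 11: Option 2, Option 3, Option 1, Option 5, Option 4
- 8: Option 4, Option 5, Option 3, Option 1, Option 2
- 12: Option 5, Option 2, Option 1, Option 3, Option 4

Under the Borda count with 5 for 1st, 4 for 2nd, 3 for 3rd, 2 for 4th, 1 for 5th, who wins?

Option 3

Option 1: 11×1 + 2×2 + 6×4 + 6×1 + 7×3 + 11×3 + 8×2 + 12×3 = 151
Option 2: 11×2 + 2×1 + 6×2 + 6×2 + 7×1 + 11×5 + 8×1 + 12×4 = 166
Option 3: 11×4 + 2×5 + 6×5 + 6×5 + 7×4 + 11×4 + 8×3 + 12×2 = 234
Option 4: 11×3 + 2×3 + 6×3 + 6×3 + 7×5 + 11×1 + 8×5 + 12×1 = 173
Option 5: 11×5 + 2×4 + 6×1 + 6×4 + 7×2 + 11×2 + 8×4 + 12×5 = 221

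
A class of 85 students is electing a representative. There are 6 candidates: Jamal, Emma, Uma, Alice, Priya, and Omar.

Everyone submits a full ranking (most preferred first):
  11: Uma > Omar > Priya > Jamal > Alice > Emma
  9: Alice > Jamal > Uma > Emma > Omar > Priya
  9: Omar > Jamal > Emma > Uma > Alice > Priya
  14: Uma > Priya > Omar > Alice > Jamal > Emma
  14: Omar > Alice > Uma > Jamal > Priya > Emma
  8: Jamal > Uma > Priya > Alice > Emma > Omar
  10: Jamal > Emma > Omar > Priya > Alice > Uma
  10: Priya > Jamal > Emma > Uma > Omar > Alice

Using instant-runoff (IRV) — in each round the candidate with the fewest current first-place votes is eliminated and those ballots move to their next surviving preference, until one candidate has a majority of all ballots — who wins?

Jamal

Round 1: Jamal 18, Emma 0, Uma 25, Alice 9, Priya 10, Omar 23. Emma eliminated.
Round 2: Jamal 18, Uma 25, Alice 9, Priya 10, Omar 23. Alice eliminated.
Round 3: Jamal 27, Uma 25, Priya 10, Omar 23. Priya eliminated.
Round 4: Jamal 37, Uma 25, Omar 23. Omar eliminated.
Round 5: Jamal 46, Uma 39. Jamal has a majority (≥43).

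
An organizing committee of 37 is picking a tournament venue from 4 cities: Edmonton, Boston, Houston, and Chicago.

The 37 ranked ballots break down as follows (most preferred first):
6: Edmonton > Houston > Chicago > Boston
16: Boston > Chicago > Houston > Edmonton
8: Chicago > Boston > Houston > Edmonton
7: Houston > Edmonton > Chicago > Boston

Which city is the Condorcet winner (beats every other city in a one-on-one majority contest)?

Chicago

Chicago vs Edmonton: 24–13
Chicago vs Boston: 21–16
Chicago vs Houston: 24–13
Chicago beats every other city.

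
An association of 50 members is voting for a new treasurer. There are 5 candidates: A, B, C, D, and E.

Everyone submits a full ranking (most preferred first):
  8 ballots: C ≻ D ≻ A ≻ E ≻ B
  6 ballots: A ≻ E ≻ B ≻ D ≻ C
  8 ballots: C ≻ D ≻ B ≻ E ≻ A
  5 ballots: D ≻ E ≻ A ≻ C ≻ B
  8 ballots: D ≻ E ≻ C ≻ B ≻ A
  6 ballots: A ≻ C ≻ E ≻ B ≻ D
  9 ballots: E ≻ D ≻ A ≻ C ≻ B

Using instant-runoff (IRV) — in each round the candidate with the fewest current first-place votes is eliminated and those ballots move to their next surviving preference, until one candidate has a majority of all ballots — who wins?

D

Round 1: A 12, B 0, C 16, D 13, E 9. B eliminated.
Round 2: A 12, C 16, D 13, E 9. E eliminated.
Round 3: A 12, C 16, D 22. A eliminated.
Round 4: C 22, D 28. D has a majority (≥26).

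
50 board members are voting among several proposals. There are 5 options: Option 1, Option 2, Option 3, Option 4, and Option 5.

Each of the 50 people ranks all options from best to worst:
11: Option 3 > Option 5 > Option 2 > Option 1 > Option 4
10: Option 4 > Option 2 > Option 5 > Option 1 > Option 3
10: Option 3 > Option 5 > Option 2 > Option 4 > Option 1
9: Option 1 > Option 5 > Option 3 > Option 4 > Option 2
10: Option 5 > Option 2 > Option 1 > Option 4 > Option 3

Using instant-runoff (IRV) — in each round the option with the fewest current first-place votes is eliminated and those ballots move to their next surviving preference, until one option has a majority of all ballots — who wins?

Round 1: Option 1 9, Option 2 0, Option 3 21, Option 4 10, Option 5 10. Option 2 eliminated.
Round 2: Option 1 9, Option 3 21, Option 4 10, Option 5 10. Option 1 eliminated.
Round 3: Option 3 21, Option 4 10, Option 5 19. Option 4 eliminated.
Round 4: Option 3 21, Option 5 29. Option 5 has a majority (≥26).

Option 5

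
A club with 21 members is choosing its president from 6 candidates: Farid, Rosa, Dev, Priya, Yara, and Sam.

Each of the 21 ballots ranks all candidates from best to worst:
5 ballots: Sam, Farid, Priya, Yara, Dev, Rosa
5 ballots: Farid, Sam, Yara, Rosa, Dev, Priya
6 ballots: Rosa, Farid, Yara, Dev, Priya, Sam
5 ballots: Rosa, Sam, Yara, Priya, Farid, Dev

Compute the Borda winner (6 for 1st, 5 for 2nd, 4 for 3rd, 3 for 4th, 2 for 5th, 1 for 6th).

Farid: 5×5 + 5×6 + 6×5 + 5×2 = 95
Rosa: 5×1 + 5×3 + 6×6 + 5×6 = 86
Dev: 5×2 + 5×2 + 6×3 + 5×1 = 43
Priya: 5×4 + 5×1 + 6×2 + 5×3 = 52
Yara: 5×3 + 5×4 + 6×4 + 5×4 = 79
Sam: 5×6 + 5×5 + 6×1 + 5×5 = 86

Farid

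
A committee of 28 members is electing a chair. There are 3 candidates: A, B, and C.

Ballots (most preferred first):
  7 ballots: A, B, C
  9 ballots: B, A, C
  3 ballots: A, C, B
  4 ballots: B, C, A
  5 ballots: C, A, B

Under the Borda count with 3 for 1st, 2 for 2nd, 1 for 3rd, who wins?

A: 7×3 + 9×2 + 3×3 + 4×1 + 5×2 = 62
B: 7×2 + 9×3 + 3×1 + 4×3 + 5×1 = 61
C: 7×1 + 9×1 + 3×2 + 4×2 + 5×3 = 45

A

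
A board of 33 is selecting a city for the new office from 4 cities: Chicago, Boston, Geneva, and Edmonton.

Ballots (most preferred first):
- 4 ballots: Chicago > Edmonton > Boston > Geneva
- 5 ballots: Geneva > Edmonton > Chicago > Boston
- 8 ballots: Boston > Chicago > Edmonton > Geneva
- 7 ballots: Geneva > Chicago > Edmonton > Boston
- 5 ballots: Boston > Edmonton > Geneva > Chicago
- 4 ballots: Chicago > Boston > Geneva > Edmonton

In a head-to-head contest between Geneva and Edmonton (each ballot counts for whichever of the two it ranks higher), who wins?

Geneva is ranked above Edmonton on 16 ballots; Edmonton above Geneva on 17.

Edmonton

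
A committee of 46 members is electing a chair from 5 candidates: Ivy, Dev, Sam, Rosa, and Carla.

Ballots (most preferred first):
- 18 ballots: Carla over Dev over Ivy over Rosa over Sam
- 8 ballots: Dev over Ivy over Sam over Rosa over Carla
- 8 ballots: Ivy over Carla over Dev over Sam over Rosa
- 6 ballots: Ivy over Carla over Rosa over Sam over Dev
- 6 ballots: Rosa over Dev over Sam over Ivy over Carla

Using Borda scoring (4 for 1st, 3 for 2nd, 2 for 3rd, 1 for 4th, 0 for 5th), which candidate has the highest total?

Ivy

Ivy: 18×2 + 8×3 + 8×4 + 6×4 + 6×1 = 122
Dev: 18×3 + 8×4 + 8×2 + 6×0 + 6×3 = 120
Sam: 18×0 + 8×2 + 8×1 + 6×1 + 6×2 = 42
Rosa: 18×1 + 8×1 + 8×0 + 6×2 + 6×4 = 62
Carla: 18×4 + 8×0 + 8×3 + 6×3 + 6×0 = 114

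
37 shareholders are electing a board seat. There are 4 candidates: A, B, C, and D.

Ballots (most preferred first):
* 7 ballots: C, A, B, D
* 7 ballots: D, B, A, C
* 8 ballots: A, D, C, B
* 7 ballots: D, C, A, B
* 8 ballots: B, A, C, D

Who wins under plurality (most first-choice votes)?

D

First-place votes: A 8, B 8, C 7, D 14.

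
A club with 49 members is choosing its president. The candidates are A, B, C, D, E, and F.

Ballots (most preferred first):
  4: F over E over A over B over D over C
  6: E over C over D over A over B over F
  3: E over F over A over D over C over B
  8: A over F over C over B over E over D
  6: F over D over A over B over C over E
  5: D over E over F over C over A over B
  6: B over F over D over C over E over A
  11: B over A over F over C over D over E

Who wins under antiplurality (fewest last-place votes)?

Last-place votes: A 6, B 8, C 4, D 8, E 17, F 6.

C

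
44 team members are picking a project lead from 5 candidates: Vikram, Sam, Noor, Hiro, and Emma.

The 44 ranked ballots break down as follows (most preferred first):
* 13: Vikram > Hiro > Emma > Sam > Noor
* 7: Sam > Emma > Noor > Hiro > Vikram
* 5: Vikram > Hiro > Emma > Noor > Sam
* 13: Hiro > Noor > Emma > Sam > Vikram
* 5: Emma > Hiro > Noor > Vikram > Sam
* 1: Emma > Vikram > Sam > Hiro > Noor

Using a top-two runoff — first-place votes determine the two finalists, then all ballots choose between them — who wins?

Hiro

Round 1 first-place votes: Vikram 18, Sam 7, Noor 0, Hiro 13, Emma 6. Vikram and Hiro advance.
Runoff: Vikram is ranked above Hiro on 19 ballots, Hiro above Vikram on 25.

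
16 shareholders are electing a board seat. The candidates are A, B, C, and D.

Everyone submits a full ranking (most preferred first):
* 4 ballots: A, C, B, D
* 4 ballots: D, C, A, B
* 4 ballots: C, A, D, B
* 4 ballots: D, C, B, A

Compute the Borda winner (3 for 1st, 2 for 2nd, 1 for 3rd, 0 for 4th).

C

A: 4×3 + 4×1 + 4×2 + 4×0 = 24
B: 4×1 + 4×0 + 4×0 + 4×1 = 8
C: 4×2 + 4×2 + 4×3 + 4×2 = 36
D: 4×0 + 4×3 + 4×1 + 4×3 = 28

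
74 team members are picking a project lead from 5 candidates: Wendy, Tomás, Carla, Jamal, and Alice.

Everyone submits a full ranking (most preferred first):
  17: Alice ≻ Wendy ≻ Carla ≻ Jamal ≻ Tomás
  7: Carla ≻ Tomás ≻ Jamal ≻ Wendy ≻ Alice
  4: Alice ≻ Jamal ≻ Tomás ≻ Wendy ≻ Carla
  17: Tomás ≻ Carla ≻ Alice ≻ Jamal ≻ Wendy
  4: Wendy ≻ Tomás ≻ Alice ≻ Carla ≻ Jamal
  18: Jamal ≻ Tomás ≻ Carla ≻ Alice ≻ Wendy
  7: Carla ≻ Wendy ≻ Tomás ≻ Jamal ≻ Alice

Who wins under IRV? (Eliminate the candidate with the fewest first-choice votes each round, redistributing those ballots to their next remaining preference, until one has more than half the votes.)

Tomás

Round 1: Wendy 4, Tomás 17, Carla 14, Jamal 18, Alice 21. Wendy eliminated.
Round 2: Tomás 21, Carla 14, Jamal 18, Alice 21. Carla eliminated.
Round 3: Tomás 35, Jamal 18, Alice 21. Jamal eliminated.
Round 4: Tomás 53, Alice 21. Tomás has a majority (≥38).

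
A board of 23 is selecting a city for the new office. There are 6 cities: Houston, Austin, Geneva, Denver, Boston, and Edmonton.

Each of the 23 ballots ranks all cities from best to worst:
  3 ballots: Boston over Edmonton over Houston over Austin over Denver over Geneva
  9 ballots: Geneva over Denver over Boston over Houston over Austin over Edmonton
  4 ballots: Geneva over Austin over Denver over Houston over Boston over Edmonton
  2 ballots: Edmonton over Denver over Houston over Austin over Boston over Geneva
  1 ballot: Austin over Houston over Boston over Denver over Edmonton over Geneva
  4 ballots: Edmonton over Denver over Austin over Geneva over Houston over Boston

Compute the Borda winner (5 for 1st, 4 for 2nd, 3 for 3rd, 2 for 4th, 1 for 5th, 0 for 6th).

Houston: 3×3 + 9×2 + 4×2 + 2×3 + 1×4 + 4×1 = 49
Austin: 3×2 + 9×1 + 4×4 + 2×2 + 1×5 + 4×3 = 52
Geneva: 3×0 + 9×5 + 4×5 + 2×0 + 1×0 + 4×2 = 73
Denver: 3×1 + 9×4 + 4×3 + 2×4 + 1×2 + 4×4 = 77
Boston: 3×5 + 9×3 + 4×1 + 2×1 + 1×3 + 4×0 = 51
Edmonton: 3×4 + 9×0 + 4×0 + 2×5 + 1×1 + 4×5 = 43

Denver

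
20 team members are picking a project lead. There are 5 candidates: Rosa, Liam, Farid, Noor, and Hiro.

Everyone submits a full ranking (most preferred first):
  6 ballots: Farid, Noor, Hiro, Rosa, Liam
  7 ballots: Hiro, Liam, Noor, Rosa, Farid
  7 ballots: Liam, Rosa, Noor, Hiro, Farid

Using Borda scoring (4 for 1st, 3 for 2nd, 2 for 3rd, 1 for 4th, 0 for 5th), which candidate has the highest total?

Rosa: 6×1 + 7×1 + 7×3 = 34
Liam: 6×0 + 7×3 + 7×4 = 49
Farid: 6×4 + 7×0 + 7×0 = 24
Noor: 6×3 + 7×2 + 7×2 = 46
Hiro: 6×2 + 7×4 + 7×1 = 47

Liam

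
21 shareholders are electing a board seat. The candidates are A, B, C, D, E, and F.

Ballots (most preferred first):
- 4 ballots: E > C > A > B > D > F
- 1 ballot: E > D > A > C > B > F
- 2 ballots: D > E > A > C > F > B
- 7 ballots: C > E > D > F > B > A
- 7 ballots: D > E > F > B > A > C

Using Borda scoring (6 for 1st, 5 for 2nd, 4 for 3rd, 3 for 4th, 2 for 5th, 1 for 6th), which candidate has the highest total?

E

A: 4×4 + 1×4 + 2×4 + 7×1 + 7×2 = 49
B: 4×3 + 1×2 + 2×1 + 7×2 + 7×3 = 51
C: 4×5 + 1×3 + 2×3 + 7×6 + 7×1 = 78
D: 4×2 + 1×5 + 2×6 + 7×4 + 7×6 = 95
E: 4×6 + 1×6 + 2×5 + 7×5 + 7×5 = 110
F: 4×1 + 1×1 + 2×2 + 7×3 + 7×4 = 58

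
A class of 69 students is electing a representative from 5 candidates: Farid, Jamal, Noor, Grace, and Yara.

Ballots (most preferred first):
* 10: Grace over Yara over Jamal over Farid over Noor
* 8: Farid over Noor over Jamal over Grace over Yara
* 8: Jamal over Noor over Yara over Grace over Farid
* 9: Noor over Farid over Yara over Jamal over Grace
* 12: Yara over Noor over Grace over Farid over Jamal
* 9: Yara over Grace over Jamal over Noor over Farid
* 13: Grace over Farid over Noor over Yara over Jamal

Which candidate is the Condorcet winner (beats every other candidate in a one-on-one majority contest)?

Noor vs Farid: 38–31
Noor vs Jamal: 42–27
Noor vs Grace: 37–32
Noor vs Yara: 38–31
Noor beats every other candidate.

Noor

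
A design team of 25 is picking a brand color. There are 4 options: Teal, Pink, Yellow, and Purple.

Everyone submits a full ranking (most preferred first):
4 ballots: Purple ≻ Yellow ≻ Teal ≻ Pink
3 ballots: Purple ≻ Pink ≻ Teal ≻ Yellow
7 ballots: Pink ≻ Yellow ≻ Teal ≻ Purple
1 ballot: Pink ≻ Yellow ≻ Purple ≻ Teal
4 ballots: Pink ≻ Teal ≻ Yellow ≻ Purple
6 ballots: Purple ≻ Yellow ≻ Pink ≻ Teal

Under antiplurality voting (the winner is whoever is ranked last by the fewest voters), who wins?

Last-place votes: Teal 7, Pink 4, Yellow 3, Purple 11.

Yellow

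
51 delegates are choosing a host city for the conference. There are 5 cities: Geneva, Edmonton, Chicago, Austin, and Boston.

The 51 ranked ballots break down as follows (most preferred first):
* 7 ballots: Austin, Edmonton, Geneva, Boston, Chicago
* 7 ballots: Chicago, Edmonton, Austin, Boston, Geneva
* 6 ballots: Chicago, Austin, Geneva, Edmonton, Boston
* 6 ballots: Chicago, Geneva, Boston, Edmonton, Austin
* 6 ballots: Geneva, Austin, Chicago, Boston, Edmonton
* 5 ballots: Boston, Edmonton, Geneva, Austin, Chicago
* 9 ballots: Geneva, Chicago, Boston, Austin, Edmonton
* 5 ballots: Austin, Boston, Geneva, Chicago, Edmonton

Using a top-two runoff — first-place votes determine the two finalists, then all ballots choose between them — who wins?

Geneva

Round 1 first-place votes: Geneva 15, Edmonton 0, Chicago 19, Austin 12, Boston 5. Chicago and Geneva advance.
Runoff: Chicago is ranked above Geneva on 19 ballots, Geneva above Chicago on 32.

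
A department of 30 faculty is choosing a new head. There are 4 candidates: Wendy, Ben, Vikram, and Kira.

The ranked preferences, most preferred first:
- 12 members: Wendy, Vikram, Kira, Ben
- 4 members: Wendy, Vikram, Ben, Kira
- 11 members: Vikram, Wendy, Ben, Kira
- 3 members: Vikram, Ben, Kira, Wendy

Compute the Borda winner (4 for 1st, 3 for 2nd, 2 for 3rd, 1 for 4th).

Vikram

Wendy: 12×4 + 4×4 + 11×3 + 3×1 = 100
Ben: 12×1 + 4×2 + 11×2 + 3×3 = 51
Vikram: 12×3 + 4×3 + 11×4 + 3×4 = 104
Kira: 12×2 + 4×1 + 11×1 + 3×2 = 45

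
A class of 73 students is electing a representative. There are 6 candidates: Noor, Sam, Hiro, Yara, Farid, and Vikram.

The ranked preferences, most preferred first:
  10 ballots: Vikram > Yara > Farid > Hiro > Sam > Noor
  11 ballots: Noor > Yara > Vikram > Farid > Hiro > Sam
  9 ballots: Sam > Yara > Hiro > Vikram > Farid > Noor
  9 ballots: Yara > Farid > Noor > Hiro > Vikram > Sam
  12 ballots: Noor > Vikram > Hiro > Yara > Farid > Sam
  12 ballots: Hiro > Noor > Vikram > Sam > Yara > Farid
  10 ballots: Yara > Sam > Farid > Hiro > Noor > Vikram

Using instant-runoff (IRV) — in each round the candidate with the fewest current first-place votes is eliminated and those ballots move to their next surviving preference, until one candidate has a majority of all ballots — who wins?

Yara

Round 1: Noor 23, Sam 9, Hiro 12, Yara 19, Farid 0, Vikram 10. Farid eliminated.
Round 2: Noor 23, Sam 9, Hiro 12, Yara 19, Vikram 10. Sam eliminated.
Round 3: Noor 23, Hiro 12, Yara 28, Vikram 10. Vikram eliminated.
Round 4: Noor 23, Hiro 12, Yara 38. Yara has a majority (≥37).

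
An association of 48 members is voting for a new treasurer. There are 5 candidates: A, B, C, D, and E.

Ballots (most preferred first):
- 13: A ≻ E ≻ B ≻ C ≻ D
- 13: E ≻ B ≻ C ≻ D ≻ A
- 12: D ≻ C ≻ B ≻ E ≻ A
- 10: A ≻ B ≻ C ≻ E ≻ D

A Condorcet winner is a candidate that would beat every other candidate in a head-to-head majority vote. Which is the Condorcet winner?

E

E vs A: 25–23
E vs B: 26–22
E vs C: 26–22
E vs D: 36–12
E beats every other candidate.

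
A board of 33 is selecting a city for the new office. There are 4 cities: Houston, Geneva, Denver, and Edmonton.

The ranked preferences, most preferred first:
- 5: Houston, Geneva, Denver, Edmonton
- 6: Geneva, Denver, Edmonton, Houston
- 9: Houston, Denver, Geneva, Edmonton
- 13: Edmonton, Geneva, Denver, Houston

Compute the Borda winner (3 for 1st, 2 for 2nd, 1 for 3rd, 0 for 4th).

Houston: 5×3 + 6×0 + 9×3 + 13×0 = 42
Geneva: 5×2 + 6×3 + 9×1 + 13×2 = 63
Denver: 5×1 + 6×2 + 9×2 + 13×1 = 48
Edmonton: 5×0 + 6×1 + 9×0 + 13×3 = 45

Geneva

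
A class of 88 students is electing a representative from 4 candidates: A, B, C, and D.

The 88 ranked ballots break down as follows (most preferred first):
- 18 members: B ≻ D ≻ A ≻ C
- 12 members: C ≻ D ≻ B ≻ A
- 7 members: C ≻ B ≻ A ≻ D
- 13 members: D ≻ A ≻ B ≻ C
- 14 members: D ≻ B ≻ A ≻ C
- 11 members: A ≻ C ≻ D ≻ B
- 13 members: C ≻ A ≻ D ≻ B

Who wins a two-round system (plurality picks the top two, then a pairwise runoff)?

Round 1 first-place votes: A 11, B 18, C 32, D 27. C and D advance.
Runoff: C is ranked above D on 43 ballots, D above C on 45.

D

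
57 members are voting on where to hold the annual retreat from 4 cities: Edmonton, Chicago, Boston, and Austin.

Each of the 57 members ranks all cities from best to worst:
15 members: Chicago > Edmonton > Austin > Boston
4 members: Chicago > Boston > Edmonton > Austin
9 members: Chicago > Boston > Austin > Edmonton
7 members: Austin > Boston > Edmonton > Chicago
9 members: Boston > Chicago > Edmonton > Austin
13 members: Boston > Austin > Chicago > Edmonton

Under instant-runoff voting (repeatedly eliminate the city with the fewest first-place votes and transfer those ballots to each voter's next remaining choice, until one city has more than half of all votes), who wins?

Round 1: Edmonton 0, Chicago 28, Boston 22, Austin 7. Edmonton eliminated.
Round 2: Chicago 28, Boston 22, Austin 7. Austin eliminated.
Round 3: Chicago 28, Boston 29. Boston has a majority (≥29).

Boston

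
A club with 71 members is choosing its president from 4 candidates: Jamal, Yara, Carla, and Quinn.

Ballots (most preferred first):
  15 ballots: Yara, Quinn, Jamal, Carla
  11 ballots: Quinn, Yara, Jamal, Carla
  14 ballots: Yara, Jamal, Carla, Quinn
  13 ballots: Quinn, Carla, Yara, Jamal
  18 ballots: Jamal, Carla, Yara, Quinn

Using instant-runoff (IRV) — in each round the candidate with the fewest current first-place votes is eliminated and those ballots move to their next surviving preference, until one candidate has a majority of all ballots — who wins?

Round 1: Jamal 18, Yara 29, Carla 0, Quinn 24. Carla eliminated.
Round 2: Jamal 18, Yara 29, Quinn 24. Jamal eliminated.
Round 3: Yara 47, Quinn 24. Yara has a majority (≥36).

Yara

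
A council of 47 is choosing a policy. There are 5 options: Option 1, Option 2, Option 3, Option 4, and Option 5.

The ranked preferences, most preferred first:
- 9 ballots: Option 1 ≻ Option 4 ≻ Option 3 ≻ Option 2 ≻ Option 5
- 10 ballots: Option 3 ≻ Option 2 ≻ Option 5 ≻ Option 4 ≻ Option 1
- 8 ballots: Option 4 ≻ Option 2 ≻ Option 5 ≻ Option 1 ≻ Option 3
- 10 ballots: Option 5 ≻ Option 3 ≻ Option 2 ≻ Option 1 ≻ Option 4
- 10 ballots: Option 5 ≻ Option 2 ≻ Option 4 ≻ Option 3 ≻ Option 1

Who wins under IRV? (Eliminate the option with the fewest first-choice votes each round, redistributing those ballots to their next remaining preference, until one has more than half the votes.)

Option 5

Round 1: Option 1 9, Option 2 0, Option 3 10, Option 4 8, Option 5 20. Option 2 eliminated.
Round 2: Option 1 9, Option 3 10, Option 4 8, Option 5 20. Option 4 eliminated.
Round 3: Option 1 9, Option 3 10, Option 5 28. Option 5 has a majority (≥24).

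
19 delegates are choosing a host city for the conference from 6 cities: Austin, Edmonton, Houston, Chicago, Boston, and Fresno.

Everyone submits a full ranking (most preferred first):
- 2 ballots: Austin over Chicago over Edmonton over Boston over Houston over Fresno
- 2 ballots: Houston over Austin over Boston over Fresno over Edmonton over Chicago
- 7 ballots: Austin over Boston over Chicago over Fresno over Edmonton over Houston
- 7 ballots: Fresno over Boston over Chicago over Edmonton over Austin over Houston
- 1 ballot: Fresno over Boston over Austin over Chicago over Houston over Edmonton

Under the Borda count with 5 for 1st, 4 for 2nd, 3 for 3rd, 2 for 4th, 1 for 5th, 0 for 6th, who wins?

Boston

Austin: 2×5 + 2×4 + 7×5 + 7×1 + 1×3 = 63
Edmonton: 2×3 + 2×1 + 7×1 + 7×2 + 1×0 = 29
Houston: 2×1 + 2×5 + 7×0 + 7×0 + 1×1 = 13
Chicago: 2×4 + 2×0 + 7×3 + 7×3 + 1×2 = 52
Boston: 2×2 + 2×3 + 7×4 + 7×4 + 1×4 = 70
Fresno: 2×0 + 2×2 + 7×2 + 7×5 + 1×5 = 58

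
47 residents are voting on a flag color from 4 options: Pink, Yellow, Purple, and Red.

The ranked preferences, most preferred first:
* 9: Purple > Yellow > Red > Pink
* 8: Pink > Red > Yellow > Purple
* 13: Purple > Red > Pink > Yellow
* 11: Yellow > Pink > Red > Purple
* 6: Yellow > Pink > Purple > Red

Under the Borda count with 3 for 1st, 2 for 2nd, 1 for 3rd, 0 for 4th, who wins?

Yellow

Pink: 9×0 + 8×3 + 13×1 + 11×2 + 6×2 = 71
Yellow: 9×2 + 8×1 + 13×0 + 11×3 + 6×3 = 77
Purple: 9×3 + 8×0 + 13×3 + 11×0 + 6×1 = 72
Red: 9×1 + 8×2 + 13×2 + 11×1 + 6×0 = 62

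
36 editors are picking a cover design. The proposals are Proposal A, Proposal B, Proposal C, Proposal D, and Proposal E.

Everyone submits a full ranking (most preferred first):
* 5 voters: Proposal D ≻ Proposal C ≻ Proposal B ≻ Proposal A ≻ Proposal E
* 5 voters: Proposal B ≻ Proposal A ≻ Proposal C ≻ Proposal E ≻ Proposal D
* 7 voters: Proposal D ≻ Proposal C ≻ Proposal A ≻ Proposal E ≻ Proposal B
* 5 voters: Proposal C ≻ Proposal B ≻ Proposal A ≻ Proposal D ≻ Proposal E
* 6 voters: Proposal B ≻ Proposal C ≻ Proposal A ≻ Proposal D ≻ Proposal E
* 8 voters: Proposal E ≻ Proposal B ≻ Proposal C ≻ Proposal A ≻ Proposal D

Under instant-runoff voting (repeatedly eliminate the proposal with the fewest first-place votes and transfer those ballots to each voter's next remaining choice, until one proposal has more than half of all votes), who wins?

Proposal B

Round 1: Proposal A 0, Proposal B 11, Proposal C 5, Proposal D 12, Proposal E 8. Proposal A eliminated.
Round 2: Proposal B 11, Proposal C 5, Proposal D 12, Proposal E 8. Proposal C eliminated.
Round 3: Proposal B 16, Proposal D 12, Proposal E 8. Proposal E eliminated.
Round 4: Proposal B 24, Proposal D 12. Proposal B has a majority (≥19).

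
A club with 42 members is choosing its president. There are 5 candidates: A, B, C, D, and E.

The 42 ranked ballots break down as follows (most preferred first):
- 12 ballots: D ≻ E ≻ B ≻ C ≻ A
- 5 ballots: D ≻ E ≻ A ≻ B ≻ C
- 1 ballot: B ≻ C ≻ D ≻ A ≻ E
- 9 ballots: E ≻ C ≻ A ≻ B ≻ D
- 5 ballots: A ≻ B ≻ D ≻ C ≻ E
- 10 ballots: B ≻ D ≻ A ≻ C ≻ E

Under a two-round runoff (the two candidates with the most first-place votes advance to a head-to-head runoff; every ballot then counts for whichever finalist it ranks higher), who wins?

Round 1 first-place votes: A 5, B 11, C 0, D 17, E 9. D and B advance.
Runoff: D is ranked above B on 17 ballots, B above D on 25.

B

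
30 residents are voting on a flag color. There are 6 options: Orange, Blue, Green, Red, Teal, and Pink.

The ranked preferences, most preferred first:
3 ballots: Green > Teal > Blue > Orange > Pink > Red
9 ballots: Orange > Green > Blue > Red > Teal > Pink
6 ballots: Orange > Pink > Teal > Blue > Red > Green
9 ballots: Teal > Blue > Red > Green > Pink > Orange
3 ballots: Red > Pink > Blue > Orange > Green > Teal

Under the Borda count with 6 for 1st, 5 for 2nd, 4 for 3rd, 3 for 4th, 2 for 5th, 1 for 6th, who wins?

Blue

Orange: 3×3 + 9×6 + 6×6 + 9×1 + 3×3 = 117
Blue: 3×4 + 9×4 + 6×3 + 9×5 + 3×4 = 123
Green: 3×6 + 9×5 + 6×1 + 9×3 + 3×2 = 102
Red: 3×1 + 9×3 + 6×2 + 9×4 + 3×6 = 96
Teal: 3×5 + 9×2 + 6×4 + 9×6 + 3×1 = 114
Pink: 3×2 + 9×1 + 6×5 + 9×2 + 3×5 = 78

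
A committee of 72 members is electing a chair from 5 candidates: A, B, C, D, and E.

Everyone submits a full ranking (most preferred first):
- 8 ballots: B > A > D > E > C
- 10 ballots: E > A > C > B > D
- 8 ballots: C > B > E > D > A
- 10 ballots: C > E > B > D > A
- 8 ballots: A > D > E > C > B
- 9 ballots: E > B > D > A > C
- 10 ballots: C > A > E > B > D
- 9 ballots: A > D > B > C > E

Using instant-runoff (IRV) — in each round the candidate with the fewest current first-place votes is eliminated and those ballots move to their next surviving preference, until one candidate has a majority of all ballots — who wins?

Round 1: A 17, B 8, C 28, D 0, E 19. D eliminated.
Round 2: A 17, B 8, C 28, E 19. B eliminated.
Round 3: A 25, C 28, E 19. E eliminated.
Round 4: A 44, C 28. A has a majority (≥37).

A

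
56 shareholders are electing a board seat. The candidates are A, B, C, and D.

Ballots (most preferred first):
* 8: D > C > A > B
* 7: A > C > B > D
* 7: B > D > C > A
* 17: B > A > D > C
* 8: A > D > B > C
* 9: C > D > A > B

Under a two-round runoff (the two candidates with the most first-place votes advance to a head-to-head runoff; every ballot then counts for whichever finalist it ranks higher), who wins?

Round 1 first-place votes: A 15, B 24, C 9, D 8. B and A advance.
Runoff: B is ranked above A on 24 ballots, A above B on 32.

A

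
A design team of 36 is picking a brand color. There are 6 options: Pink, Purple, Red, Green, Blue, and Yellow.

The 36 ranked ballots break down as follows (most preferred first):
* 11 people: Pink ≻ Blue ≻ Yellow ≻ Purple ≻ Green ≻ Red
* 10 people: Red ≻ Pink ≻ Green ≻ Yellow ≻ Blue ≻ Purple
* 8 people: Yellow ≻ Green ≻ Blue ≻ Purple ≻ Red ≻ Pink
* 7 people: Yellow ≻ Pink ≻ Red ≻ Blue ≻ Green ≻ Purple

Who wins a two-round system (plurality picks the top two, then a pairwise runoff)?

Pink

Round 1 first-place votes: Pink 11, Purple 0, Red 10, Green 0, Blue 0, Yellow 15. Yellow and Pink advance.
Runoff: Yellow is ranked above Pink on 15 ballots, Pink above Yellow on 21.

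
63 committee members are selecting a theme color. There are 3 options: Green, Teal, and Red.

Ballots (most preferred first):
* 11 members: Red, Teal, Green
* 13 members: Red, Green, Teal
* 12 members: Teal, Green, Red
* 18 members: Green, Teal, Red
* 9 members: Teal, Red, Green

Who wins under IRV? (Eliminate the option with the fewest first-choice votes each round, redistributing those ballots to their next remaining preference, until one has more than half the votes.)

Teal

Round 1: Green 18, Teal 21, Red 24. Green eliminated.
Round 2: Teal 39, Red 24. Teal has a majority (≥32).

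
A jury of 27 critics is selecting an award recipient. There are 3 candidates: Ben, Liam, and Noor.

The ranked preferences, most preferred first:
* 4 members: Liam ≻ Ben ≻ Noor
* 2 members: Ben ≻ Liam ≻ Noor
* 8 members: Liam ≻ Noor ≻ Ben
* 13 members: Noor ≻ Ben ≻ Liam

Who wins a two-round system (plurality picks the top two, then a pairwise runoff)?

Round 1 first-place votes: Ben 2, Liam 12, Noor 13. Noor and Liam advance.
Runoff: Noor is ranked above Liam on 13 ballots, Liam above Noor on 14.

Liam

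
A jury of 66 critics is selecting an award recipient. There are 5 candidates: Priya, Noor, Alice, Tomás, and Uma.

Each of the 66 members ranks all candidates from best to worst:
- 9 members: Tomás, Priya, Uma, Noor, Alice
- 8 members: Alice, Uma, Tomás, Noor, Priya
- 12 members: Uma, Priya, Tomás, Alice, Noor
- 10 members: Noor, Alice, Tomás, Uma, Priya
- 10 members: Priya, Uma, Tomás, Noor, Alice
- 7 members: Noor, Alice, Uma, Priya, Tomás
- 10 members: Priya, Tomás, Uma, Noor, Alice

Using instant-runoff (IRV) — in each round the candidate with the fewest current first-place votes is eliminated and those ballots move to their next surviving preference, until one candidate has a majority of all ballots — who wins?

Uma

Round 1: Priya 20, Noor 17, Alice 8, Tomás 9, Uma 12. Alice eliminated.
Round 2: Priya 20, Noor 17, Tomás 9, Uma 20. Tomás eliminated.
Round 3: Priya 29, Noor 17, Uma 20. Noor eliminated.
Round 4: Priya 29, Uma 37. Uma has a majority (≥34).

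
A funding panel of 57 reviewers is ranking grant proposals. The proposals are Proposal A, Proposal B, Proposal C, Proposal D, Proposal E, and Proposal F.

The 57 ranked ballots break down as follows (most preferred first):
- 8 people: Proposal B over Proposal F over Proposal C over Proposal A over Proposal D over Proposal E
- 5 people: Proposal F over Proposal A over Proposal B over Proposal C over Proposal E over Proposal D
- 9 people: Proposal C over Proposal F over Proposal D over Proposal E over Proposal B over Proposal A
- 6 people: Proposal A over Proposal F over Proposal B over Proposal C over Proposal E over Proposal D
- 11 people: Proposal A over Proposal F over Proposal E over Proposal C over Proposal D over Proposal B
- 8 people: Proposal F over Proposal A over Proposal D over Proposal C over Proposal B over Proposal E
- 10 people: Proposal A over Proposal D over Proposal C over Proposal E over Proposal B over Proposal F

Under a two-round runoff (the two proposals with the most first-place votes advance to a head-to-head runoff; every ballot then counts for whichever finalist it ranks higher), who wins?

Proposal F

Round 1 first-place votes: Proposal A 27, Proposal B 8, Proposal C 9, Proposal D 0, Proposal E 0, Proposal F 13. Proposal A and Proposal F advance.
Runoff: Proposal A is ranked above Proposal F on 27 ballots, Proposal F above Proposal A on 30.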